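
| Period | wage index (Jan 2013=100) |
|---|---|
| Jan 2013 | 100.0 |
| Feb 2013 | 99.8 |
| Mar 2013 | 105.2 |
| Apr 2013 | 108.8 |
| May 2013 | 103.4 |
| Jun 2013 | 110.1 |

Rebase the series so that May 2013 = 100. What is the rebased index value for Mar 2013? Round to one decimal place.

Rebased(Mar 2013) = 105.2 / 103.4 × 100 = 101.7408

101.7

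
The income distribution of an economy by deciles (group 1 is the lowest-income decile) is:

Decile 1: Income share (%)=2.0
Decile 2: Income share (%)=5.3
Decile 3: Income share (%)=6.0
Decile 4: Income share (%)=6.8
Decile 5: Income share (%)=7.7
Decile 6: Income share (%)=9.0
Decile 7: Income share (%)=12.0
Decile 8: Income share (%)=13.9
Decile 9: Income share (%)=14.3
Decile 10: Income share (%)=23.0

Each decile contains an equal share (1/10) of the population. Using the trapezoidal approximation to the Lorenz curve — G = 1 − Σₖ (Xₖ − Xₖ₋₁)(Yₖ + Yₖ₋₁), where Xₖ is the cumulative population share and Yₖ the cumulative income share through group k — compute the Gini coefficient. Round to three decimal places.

Cumulative income shares Yₖ: 0.0200, 0.0730, 0.1330, 0.2010, 0.2780, 0.3680, 0.4880, 0.6270, 0.7700, 1.0000
Σ (Xₖ−Xₖ₋₁)(Yₖ+Yₖ₋₁) = (1/10)(0.0200+0.0000) + (1/10)(0.0730+0.0200) + (1/10)(0.1330+0.0730) + (1/10)(0.2010+0.1330) + (1/10)(0.2780+0.2010) + (1/10)(0.3680+0.2780) + (1/10)(0.4880+0.3680) + (1/10)(0.6270+0.4880) + (1/10)(0.7700+0.6270) + (1/10)(1.0000+0.7700)
  = 0.0020 + 0.0093 + 0.0206 + 0.0334 + 0.0479 + 0.0646 + 0.0856 + 0.1115 + 0.1397 + 0.1770 = 0.6916
G = 1 − 0.6916 = 0.3084

0.308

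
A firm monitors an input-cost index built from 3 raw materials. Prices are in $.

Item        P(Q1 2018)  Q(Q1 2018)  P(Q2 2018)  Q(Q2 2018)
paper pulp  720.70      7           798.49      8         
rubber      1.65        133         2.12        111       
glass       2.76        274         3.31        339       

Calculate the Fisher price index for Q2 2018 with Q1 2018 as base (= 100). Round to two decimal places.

Laspeyres component (base-period weights):
ΣP(Q2 2018)Q(Q1 2018) = 798.49×7 + 2.12×133 + 3.31×274 = 5589.43 + 281.96 + 906.94 = 6778.33
ΣP(Q1 2018)Q(Q1 2018) = 720.70×7 + 1.65×133 + 2.76×274 = 5044.9 + 219.45 + 756.24 = 6020.59
L = 6778.33 / 6020.59 × 100 = 112.5858
Paasche component (current-period weights):
ΣP(Q2 2018)Q(Q2 2018) = 798.49×8 + 2.12×111 + 3.31×339 = 6387.92 + 235.32 + 1122.09 = 7745.33
ΣP(Q1 2018)Q(Q2 2018) = 720.70×8 + 1.65×111 + 2.76×339 = 5765.6 + 183.15 + 935.64 = 6884.39
P = 7745.33 / 6884.39 × 100 = 112.5057
Fisher = √(L × P) = √(112.5858 × 112.5057) = 112.5457

112.55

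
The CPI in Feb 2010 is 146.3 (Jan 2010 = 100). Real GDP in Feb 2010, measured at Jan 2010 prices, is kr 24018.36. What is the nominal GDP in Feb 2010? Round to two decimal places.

35138.86

Nominal = Real × (Index/100) = 24018.36 × (146.3/100)
        = 24018.36 × 1.463 = 35138.8607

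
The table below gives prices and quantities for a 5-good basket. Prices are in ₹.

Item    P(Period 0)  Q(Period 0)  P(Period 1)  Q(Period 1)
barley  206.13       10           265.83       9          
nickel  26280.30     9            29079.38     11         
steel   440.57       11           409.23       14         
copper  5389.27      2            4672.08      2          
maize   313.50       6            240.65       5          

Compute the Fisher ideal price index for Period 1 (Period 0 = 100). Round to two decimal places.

109.30

Laspeyres component (base-period weights):
ΣP(Period 1)Q(Period 0) = 265.83×10 + 29079.38×9 + 409.23×11 + 4672.08×2 + 240.65×6 = 2658.3 + 261714.42 + 4501.53 + 9344.16 + 1443.9 = 279662.31
ΣP(Period 0)Q(Period 0) = 206.13×10 + 26280.30×9 + 440.57×11 + 5389.27×2 + 313.50×6 = 2061.3 + 236522.7 + 4846.27 + 10778.54 + 1881 = 256089.81
L = 279662.31 / 256089.81 × 100 = 109.2048
Paasche component (current-period weights):
ΣP(Period 1)Q(Period 1) = 265.83×9 + 29079.38×11 + 409.23×14 + 4672.08×2 + 240.65×5 = 2392.47 + 319873.18 + 5729.22 + 9344.16 + 1203.25 = 338542.28
ΣP(Period 0)Q(Period 1) = 206.13×9 + 26280.30×11 + 440.57×14 + 5389.27×2 + 313.50×5 = 1855.17 + 289083.3 + 6167.98 + 10778.54 + 1567.5 = 309452.49
P = 338542.28 / 309452.49 × 100 = 109.4004
Fisher = √(L × P) = √(109.2048 × 109.4004) = 109.3025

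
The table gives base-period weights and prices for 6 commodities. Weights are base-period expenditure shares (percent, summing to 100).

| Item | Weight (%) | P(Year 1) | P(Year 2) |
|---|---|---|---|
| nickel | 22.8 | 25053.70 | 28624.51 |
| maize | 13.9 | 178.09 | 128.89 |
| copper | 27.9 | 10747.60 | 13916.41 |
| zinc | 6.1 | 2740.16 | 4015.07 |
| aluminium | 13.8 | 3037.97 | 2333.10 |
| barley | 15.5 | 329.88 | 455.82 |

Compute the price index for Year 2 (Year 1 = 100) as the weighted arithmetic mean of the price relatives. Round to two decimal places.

nickel: 22.8 × (28624.51/25053.70) = 22.8 × 1.142526 = 26.0496
maize: 13.9 × (128.89/178.09) = 13.9 × 0.723735 = 10.0599
copper: 27.9 × (13916.41/10747.60) = 27.9 × 1.294839 = 36.1260
zinc: 6.1 × (4015.07/2740.16) = 6.1 × 1.465268 = 8.9381
aluminium: 13.8 × (2333.10/3037.97) = 13.8 × 0.767980 = 10.5981
barley: 15.5 × (455.82/329.88) = 15.5 × 1.381775 = 21.4175
Index = Σ wᵢ·(p₁ᵢ/p₀ᵢ) = 26.0496 + 10.0599 + 36.1260 + 8.9381 + 10.5981 + 21.4175 = 113.1893

113.19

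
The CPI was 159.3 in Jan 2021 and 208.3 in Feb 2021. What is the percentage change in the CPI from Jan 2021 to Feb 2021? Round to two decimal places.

30.76%

Change = (208.3 − 159.3) / 159.3 × 100
       = 49.0 / 159.3 × 100 = 30.7596%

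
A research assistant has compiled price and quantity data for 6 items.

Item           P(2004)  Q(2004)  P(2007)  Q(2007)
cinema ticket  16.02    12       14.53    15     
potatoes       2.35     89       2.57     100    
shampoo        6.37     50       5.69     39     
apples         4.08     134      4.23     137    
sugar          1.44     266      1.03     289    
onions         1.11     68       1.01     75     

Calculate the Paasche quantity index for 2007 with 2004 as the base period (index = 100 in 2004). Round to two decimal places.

103.30

Paasche quantity index uses current-period prices as weights.
ΣP(2007)·Q(2007) = 14.53×15 + 2.57×100 + 5.69×39 + 4.23×137 + 1.03×289 + 1.01×75 = 217.95 + 257 + 221.91 + 579.51 + 297.67 + 75.75 = 1649.79
ΣP(2007)·Q(2004) = 14.53×12 + 2.57×89 + 5.69×50 + 4.23×134 + 1.03×266 + 1.01×68 = 174.36 + 228.73 + 284.5 + 566.82 + 273.98 + 68.68 = 1597.07
Index = 1649.79 / 1597.07 × 100 = 103.3010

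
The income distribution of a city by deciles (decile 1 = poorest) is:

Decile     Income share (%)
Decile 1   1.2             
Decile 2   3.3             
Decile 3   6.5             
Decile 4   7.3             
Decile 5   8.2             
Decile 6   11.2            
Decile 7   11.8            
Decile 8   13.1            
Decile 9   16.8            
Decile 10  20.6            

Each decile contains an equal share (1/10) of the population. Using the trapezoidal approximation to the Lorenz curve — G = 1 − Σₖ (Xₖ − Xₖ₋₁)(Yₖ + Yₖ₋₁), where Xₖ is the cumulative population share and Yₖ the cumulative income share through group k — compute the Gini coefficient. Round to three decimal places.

0.319

Cumulative income shares Yₖ: 0.0120, 0.0450, 0.1100, 0.1830, 0.2650, 0.3770, 0.4950, 0.6260, 0.7940, 1.0000
Σ (Xₖ−Xₖ₋₁)(Yₖ+Yₖ₋₁) = (1/10)(0.0120+0.0000) + (1/10)(0.0450+0.0120) + (1/10)(0.1100+0.0450) + (1/10)(0.1830+0.1100) + (1/10)(0.2650+0.1830) + (1/10)(0.3770+0.2650) + (1/10)(0.4950+0.3770) + (1/10)(0.6260+0.4950) + (1/10)(0.7940+0.6260) + (1/10)(1.0000+0.7940)
  = 0.0012 + 0.0057 + 0.0155 + 0.0293 + 0.0448 + 0.0642 + 0.0872 + 0.1121 + 0.1420 + 0.1794 = 0.6814
G = 1 − 0.6814 = 0.3186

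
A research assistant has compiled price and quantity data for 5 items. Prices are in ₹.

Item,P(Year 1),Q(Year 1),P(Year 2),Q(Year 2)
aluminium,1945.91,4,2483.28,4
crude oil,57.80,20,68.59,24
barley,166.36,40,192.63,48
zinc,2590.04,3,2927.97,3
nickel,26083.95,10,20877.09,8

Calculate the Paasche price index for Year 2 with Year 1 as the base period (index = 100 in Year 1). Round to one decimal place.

84.2

Paasche price index uses current-period quantities as weights.
ΣP(Year 2)·Q(Year 2) = 2483.28×4 + 68.59×24 + 192.63×48 + 2927.97×3 + 20877.09×8 = 9933.12 + 1646.16 + 9246.24 + 8783.91 + 167016.72 = 196626.15
ΣP(Year 1)·Q(Year 2) = 1945.91×4 + 57.80×24 + 166.36×48 + 2590.04×3 + 26083.95×8 = 7783.64 + 1387.2 + 7985.28 + 7770.12 + 208671.6 = 233597.84
Index = 196626.15 / 233597.84 × 100 = 84.1729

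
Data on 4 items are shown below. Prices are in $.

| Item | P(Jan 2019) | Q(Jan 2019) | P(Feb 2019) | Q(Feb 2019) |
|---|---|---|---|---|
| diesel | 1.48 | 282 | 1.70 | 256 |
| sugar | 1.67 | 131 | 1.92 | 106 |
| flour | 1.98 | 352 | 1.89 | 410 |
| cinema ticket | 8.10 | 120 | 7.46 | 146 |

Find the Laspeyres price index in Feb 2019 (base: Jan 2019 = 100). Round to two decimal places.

Laspeyres price index uses base-period quantities as weights.
ΣP(Feb 2019)·Q(Jan 2019) = 1.70×282 + 1.92×131 + 1.89×352 + 7.46×120 = 479.4 + 251.52 + 665.28 + 895.2 = 2291.4
ΣP(Jan 2019)·Q(Jan 2019) = 1.48×282 + 1.67×131 + 1.98×352 + 8.10×120 = 417.36 + 218.77 + 696.96 + 972 = 2305.09
Index = 2291.4 / 2305.09 × 100 = 99.4061

99.41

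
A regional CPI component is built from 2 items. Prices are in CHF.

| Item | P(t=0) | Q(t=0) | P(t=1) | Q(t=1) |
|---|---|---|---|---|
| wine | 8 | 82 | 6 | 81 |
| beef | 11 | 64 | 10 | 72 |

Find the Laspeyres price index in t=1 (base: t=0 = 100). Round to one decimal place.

83.2

Laspeyres price index uses base-period quantities as weights.
ΣP(t=1)·Q(t=0) = 6×82 + 10×64 = 492 + 640 = 1132
ΣP(t=0)·Q(t=0) = 8×82 + 11×64 = 656 + 704 = 1360
Index = 1132 / 1360 × 100 = 83.2353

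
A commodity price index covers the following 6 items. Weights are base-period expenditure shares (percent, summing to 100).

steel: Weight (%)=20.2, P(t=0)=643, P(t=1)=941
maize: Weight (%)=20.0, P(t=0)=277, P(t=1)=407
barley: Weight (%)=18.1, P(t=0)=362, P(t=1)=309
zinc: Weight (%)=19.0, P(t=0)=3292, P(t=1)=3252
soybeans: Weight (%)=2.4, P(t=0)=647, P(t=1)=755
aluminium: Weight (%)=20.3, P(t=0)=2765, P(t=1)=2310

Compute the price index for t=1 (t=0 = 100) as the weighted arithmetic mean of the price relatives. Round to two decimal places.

112.93

steel: 20.2 × (941/643) = 20.2 × 1.463453 = 29.5617
maize: 20.0 × (407/277) = 20.0 × 1.469314 = 29.3863
barley: 18.1 × (309/362) = 18.1 × 0.853591 = 15.4500
zinc: 19.0 × (3252/3292) = 19.0 × 0.987849 = 18.7691
soybeans: 2.4 × (755/647) = 2.4 × 1.166924 = 2.8006
aluminium: 20.3 × (2310/2765) = 20.3 × 0.835443 = 16.9595
Index = Σ wᵢ·(p₁ᵢ/p₀ᵢ) = 29.5617 + 29.3863 + 15.4500 + 18.7691 + 2.8006 + 16.9595 = 112.9273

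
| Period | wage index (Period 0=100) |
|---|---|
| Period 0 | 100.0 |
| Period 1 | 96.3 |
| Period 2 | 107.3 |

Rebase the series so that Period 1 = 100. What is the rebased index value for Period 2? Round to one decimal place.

111.4

Rebased(Period 2) = 107.3 / 96.3 × 100 = 111.4226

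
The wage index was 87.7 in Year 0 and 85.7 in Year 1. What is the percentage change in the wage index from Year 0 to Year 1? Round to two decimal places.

-2.28%

Change = (85.7 − 87.7) / 87.7 × 100
       = -2.0 / 87.7 × 100 = -2.2805%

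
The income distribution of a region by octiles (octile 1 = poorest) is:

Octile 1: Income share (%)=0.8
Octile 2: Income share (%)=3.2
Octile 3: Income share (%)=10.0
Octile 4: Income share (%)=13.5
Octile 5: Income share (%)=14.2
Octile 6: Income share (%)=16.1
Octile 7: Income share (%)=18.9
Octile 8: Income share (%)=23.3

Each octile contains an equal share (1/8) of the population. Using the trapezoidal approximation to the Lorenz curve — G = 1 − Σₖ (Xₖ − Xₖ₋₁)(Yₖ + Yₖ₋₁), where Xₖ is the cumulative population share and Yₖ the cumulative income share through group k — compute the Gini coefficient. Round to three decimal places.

Cumulative income shares Yₖ: 0.0080, 0.0400, 0.1400, 0.2750, 0.4170, 0.5780, 0.7670, 1.0000
Σ (Xₖ−Xₖ₋₁)(Yₖ+Yₖ₋₁) = (1/8)(0.0080+0.0000) + (1/8)(0.0400+0.0080) + (1/8)(0.1400+0.0400) + (1/8)(0.2750+0.1400) + (1/8)(0.4170+0.2750) + (1/8)(0.5780+0.4170) + (1/8)(0.7670+0.5780) + (1/8)(1.0000+0.7670)
  = 0.0010 + 0.0060 + 0.0225 + 0.0519 + 0.0865 + 0.1244 + 0.1681 + 0.2209 = 0.6813
G = 1 − 0.6813 = 0.3187

0.319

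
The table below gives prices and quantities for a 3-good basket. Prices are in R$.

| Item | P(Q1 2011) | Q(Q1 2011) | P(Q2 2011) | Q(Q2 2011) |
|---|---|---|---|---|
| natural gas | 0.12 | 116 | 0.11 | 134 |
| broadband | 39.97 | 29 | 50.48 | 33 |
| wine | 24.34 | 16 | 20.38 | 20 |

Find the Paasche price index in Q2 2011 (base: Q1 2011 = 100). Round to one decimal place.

114.6

Paasche price index uses current-period quantities as weights.
ΣP(Q2 2011)·Q(Q2 2011) = 0.11×134 + 50.48×33 + 20.38×20 = 14.74 + 1665.84 + 407.6 = 2088.18
ΣP(Q1 2011)·Q(Q2 2011) = 0.12×134 + 39.97×33 + 24.34×20 = 16.08 + 1319.01 + 486.8 = 1821.89
Index = 2088.18 / 1821.89 × 100 = 114.6161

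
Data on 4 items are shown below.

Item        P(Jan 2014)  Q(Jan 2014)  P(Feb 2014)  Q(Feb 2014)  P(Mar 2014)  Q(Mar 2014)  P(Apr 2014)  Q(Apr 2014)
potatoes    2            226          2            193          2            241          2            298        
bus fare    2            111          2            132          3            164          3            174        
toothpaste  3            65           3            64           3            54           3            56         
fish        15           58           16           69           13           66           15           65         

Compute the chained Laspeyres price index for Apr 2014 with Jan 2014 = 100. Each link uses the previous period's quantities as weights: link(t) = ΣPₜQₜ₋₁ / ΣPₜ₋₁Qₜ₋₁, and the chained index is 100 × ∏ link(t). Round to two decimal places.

Link Jan 2014→Feb 2014:
ΣP(Feb 2014)Q(Jan 2014) = 2×226 + 2×111 + 3×65 + 16×58 = 452 + 222 + 195 + 928 = 1797
ΣP(Jan 2014)Q(Jan 2014) = 2×226 + 2×111 + 3×65 + 15×58 = 452 + 222 + 195 + 870 = 1739
link = 1797/1739 = 1.033353
Link Feb 2014→Mar 2014:
ΣP(Mar 2014)Q(Feb 2014) = 2×193 + 3×132 + 3×64 + 13×69 = 386 + 396 + 192 + 897 = 1871
ΣP(Feb 2014)Q(Feb 2014) = 2×193 + 2×132 + 3×64 + 16×69 = 386 + 264 + 192 + 1104 = 1946
link = 1871/1946 = 0.961459
Link Mar 2014→Apr 2014:
ΣP(Apr 2014)Q(Mar 2014) = 2×241 + 3×164 + 3×54 + 15×66 = 482 + 492 + 162 + 990 = 2126
ΣP(Mar 2014)Q(Mar 2014) = 2×241 + 3×164 + 3×54 + 13×66 = 482 + 492 + 162 + 858 = 1994
link = 2126/1994 = 1.066199
Chained index = 100 × 1.033353 × 0.961459 × 1.066199 = 105.9297

105.93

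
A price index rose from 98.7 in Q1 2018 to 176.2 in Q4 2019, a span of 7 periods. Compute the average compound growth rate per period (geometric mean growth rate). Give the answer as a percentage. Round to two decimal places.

Growth factor = (176.2/98.7)^(1/7) = (1.785208)^(1/7) = 1.086314
Growth rate = 1.086314 − 1 = 0.086314 = 8.6314%

8.63%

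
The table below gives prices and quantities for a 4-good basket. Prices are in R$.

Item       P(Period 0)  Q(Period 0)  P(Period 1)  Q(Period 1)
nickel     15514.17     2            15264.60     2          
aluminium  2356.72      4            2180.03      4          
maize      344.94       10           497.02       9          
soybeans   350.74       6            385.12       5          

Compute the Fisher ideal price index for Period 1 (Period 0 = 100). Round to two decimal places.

100.94

Laspeyres component (base-period weights):
ΣP(Period 1)Q(Period 0) = 15264.60×2 + 2180.03×4 + 497.02×10 + 385.12×6 = 30529.2 + 8720.12 + 4970.2 + 2310.72 = 46530.24
ΣP(Period 0)Q(Period 0) = 15514.17×2 + 2356.72×4 + 344.94×10 + 350.74×6 = 31028.34 + 9426.88 + 3449.4 + 2104.44 = 46009.06
L = 46530.24 / 46009.06 × 100 = 101.1328
Paasche component (current-period weights):
ΣP(Period 1)Q(Period 1) = 15264.60×2 + 2180.03×4 + 497.02×9 + 385.12×5 = 30529.2 + 8720.12 + 4473.18 + 1925.6 = 45648.1
ΣP(Period 0)Q(Period 1) = 15514.17×2 + 2356.72×4 + 344.94×9 + 350.74×5 = 31028.34 + 9426.88 + 3104.46 + 1753.7 = 45313.38
P = 45648.1 / 45313.38 × 100 = 100.7387
Fisher = √(L × P) = √(101.1328 × 100.7387) = 100.9355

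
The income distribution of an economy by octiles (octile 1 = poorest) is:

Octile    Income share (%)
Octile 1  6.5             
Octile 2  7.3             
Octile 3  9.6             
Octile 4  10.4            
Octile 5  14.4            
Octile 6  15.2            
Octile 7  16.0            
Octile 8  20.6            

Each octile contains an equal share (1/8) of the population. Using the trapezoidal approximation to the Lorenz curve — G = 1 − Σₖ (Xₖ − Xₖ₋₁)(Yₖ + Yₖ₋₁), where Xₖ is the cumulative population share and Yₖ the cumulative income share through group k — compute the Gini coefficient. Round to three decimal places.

0.204

Cumulative income shares Yₖ: 0.0650, 0.1380, 0.2340, 0.3380, 0.4820, 0.6340, 0.7940, 1.0000
Σ (Xₖ−Xₖ₋₁)(Yₖ+Yₖ₋₁) = (1/8)(0.0650+0.0000) + (1/8)(0.1380+0.0650) + (1/8)(0.2340+0.1380) + (1/8)(0.3380+0.2340) + (1/8)(0.4820+0.3380) + (1/8)(0.6340+0.4820) + (1/8)(0.7940+0.6340) + (1/8)(1.0000+0.7940)
  = 0.0081 + 0.0254 + 0.0465 + 0.0715 + 0.1025 + 0.1395 + 0.1785 + 0.2243 = 0.7963
G = 1 − 0.7963 = 0.2037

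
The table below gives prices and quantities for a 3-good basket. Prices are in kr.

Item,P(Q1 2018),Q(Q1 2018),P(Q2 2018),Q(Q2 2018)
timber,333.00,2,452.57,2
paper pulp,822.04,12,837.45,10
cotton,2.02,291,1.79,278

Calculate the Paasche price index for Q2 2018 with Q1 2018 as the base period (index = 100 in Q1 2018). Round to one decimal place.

Paasche price index uses current-period quantities as weights.
ΣP(Q2 2018)·Q(Q2 2018) = 452.57×2 + 837.45×10 + 1.79×278 = 905.14 + 8374.5 + 497.62 = 9777.26
ΣP(Q1 2018)·Q(Q2 2018) = 333.00×2 + 822.04×10 + 2.02×278 = 666 + 8220.4 + 561.56 = 9447.96
Index = 9777.26 / 9447.96 × 100 = 103.4854

103.5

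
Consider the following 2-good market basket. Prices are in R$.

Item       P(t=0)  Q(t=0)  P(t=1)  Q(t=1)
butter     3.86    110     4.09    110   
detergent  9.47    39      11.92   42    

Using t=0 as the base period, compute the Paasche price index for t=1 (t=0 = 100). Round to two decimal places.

Paasche price index uses current-period quantities as weights.
ΣP(t=1)·Q(t=1) = 4.09×110 + 11.92×42 = 449.9 + 500.64 = 950.54
ΣP(t=0)·Q(t=1) = 3.86×110 + 9.47×42 = 424.6 + 397.74 = 822.34
Index = 950.54 / 822.34 × 100 = 115.5897

115.59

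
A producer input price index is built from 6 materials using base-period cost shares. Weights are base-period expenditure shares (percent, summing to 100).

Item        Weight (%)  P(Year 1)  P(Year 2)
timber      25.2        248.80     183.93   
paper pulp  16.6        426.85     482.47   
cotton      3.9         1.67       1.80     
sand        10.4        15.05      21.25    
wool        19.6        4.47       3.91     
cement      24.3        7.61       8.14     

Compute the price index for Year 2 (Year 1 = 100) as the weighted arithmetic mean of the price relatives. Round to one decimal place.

99.4

timber: 25.2 × (183.93/248.80) = 25.2 × 0.739268 = 18.6296
paper pulp: 16.6 × (482.47/426.85) = 16.6 × 1.130303 = 18.7630
cotton: 3.9 × (1.80/1.67) = 3.9 × 1.077844 = 4.2036
sand: 10.4 × (21.25/15.05) = 10.4 × 1.411960 = 14.6844
wool: 19.6 × (3.91/4.47) = 19.6 × 0.874720 = 17.1445
cement: 24.3 × (8.14/7.61) = 24.3 × 1.069645 = 25.9924
Index = Σ wᵢ·(p₁ᵢ/p₀ᵢ) = 18.6296 + 18.7630 + 4.2036 + 14.6844 + 17.1445 + 25.9924 = 99.4175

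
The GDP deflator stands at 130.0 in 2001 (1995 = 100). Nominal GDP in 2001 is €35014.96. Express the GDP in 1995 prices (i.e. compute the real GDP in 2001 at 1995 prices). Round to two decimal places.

Real = Nominal ÷ (Index/100) = 35014.96 ÷ (130.0/100)
     = 35014.96 ÷ 1.300 = 26934.5846

26934.58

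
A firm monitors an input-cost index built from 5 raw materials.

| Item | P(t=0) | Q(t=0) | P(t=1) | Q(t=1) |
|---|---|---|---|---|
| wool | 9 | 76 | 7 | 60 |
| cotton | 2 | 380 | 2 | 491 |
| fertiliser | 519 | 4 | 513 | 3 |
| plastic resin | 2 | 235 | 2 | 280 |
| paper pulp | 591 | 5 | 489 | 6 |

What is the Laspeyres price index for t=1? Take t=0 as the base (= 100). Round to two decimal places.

90.12

Laspeyres price index uses base-period quantities as weights.
ΣP(t=1)·Q(t=0) = 7×76 + 2×380 + 513×4 + 2×235 + 489×5 = 532 + 760 + 2052 + 470 + 2445 = 6259
ΣP(t=0)·Q(t=0) = 9×76 + 2×380 + 519×4 + 2×235 + 591×5 = 684 + 760 + 2076 + 470 + 2955 = 6945
Index = 6259 / 6945 × 100 = 90.1224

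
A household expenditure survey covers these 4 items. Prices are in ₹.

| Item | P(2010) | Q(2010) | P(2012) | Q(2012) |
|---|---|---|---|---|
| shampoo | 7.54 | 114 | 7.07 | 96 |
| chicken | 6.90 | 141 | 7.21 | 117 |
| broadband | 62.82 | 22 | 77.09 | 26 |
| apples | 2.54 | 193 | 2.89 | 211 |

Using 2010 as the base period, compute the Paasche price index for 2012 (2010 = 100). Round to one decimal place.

111.8

Paasche price index uses current-period quantities as weights.
ΣP(2012)·Q(2012) = 7.07×96 + 7.21×117 + 77.09×26 + 2.89×211 = 678.72 + 843.57 + 2004.34 + 609.79 = 4136.42
ΣP(2010)·Q(2012) = 7.54×96 + 6.90×117 + 62.82×26 + 2.54×211 = 723.84 + 807.3 + 1633.32 + 535.94 = 3700.4
Index = 4136.42 / 3700.4 × 100 = 111.7831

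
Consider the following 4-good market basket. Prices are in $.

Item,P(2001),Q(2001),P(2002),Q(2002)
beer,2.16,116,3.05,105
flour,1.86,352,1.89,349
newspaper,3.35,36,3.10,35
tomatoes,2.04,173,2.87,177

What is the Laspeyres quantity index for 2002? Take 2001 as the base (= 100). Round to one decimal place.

Laspeyres quantity index uses base-period prices as weights.
ΣP(2001)·Q(2002) = 2.16×105 + 1.86×349 + 3.35×35 + 2.04×177 = 226.8 + 649.14 + 117.25 + 361.08 = 1354.27
ΣP(2001)·Q(2001) = 2.16×116 + 1.86×352 + 3.35×36 + 2.04×173 = 250.56 + 654.72 + 120.6 + 352.92 = 1378.8
Index = 1354.27 / 1378.8 × 100 = 98.2209

98.2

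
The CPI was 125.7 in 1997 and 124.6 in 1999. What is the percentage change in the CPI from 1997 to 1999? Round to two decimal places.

Change = (124.6 − 125.7) / 125.7 × 100
       = -1.1 / 125.7 × 100 = -0.8751%

-0.88%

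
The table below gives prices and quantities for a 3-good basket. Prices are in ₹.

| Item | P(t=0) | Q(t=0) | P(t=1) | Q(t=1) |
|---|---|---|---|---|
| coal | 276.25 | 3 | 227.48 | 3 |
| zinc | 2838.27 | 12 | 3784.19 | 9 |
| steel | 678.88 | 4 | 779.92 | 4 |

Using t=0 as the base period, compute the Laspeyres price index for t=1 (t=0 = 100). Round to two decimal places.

Laspeyres price index uses base-period quantities as weights.
ΣP(t=1)·Q(t=0) = 227.48×3 + 3784.19×12 + 779.92×4 = 682.44 + 45410.28 + 3119.68 = 49212.4
ΣP(t=0)·Q(t=0) = 276.25×3 + 2838.27×12 + 678.88×4 = 828.75 + 34059.24 + 2715.52 = 37603.51
Index = 49212.4 / 37603.51 × 100 = 130.8718

130.87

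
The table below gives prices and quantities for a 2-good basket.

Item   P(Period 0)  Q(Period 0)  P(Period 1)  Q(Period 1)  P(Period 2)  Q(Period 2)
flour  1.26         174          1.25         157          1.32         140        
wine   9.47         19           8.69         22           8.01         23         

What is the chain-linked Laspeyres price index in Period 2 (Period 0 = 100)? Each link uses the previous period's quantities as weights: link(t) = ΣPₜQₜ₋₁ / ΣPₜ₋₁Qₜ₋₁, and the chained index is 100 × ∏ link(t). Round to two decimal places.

94.87

Link Period 0→Period 1:
ΣP(Period 1)Q(Period 0) = 1.25×174 + 8.69×19 = 217.5 + 165.11 = 382.61
ΣP(Period 0)Q(Period 0) = 1.26×174 + 9.47×19 = 219.24 + 179.93 = 399.17
link = 382.61/399.17 = 0.958514
Link Period 1→Period 2:
ΣP(Period 2)Q(Period 1) = 1.32×157 + 8.01×22 = 207.24 + 176.22 = 383.46
ΣP(Period 1)Q(Period 1) = 1.25×157 + 8.69×22 = 196.25 + 191.18 = 387.43
link = 383.46/387.43 = 0.989753
Chained index = 100 × 0.958514 × 0.989753 = 94.8692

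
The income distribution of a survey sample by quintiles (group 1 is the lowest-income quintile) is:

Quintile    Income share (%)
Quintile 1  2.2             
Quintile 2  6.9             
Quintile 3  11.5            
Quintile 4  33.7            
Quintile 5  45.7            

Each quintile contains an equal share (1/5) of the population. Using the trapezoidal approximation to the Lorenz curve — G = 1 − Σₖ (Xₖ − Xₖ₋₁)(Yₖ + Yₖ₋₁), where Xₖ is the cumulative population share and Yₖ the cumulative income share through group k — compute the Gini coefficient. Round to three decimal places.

Cumulative income shares Yₖ: 0.0220, 0.0910, 0.2060, 0.5430, 1.0000
Σ (Xₖ−Xₖ₋₁)(Yₖ+Yₖ₋₁) = (1/5)(0.0220+0.0000) + (1/5)(0.0910+0.0220) + (1/5)(0.2060+0.0910) + (1/5)(0.5430+0.2060) + (1/5)(1.0000+0.5430)
  = 0.0044 + 0.0226 + 0.0594 + 0.1498 + 0.3086 = 0.5448
G = 1 − 0.5448 = 0.4552

0.455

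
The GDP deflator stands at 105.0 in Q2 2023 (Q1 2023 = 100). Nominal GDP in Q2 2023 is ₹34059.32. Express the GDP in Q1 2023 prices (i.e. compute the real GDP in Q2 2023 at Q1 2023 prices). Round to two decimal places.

Real = Nominal ÷ (Index/100) = 34059.32 ÷ (105.0/100)
     = 34059.32 ÷ 1.050 = 32437.4476

32437.45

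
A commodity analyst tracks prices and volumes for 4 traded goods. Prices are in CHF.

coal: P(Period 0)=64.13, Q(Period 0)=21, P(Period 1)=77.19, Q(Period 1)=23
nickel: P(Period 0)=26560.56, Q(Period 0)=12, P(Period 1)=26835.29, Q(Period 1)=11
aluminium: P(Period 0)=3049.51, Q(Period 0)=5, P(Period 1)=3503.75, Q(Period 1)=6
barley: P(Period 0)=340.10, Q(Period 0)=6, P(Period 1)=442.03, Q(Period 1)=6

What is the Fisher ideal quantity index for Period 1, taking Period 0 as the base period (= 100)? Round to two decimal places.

93.16

Laspeyres component (base-period weights):
ΣP(Period 0)Q(Period 1) = 64.13×23 + 26560.56×11 + 3049.51×6 + 340.10×6 = 1474.99 + 292166.16 + 18297.06 + 2040.6 = 313978.81
ΣP(Period 0)Q(Period 0) = 64.13×21 + 26560.56×12 + 3049.51×5 + 340.10×6 = 1346.73 + 318726.72 + 15247.55 + 2040.6 = 337361.6
L = 313978.81 / 337361.6 × 100 = 93.0689
Paasche component (current-period weights):
ΣP(Period 1)Q(Period 1) = 77.19×23 + 26835.29×11 + 3503.75×6 + 442.03×6 = 1775.37 + 295188.19 + 21022.5 + 2652.18 = 320638.24
ΣP(Period 1)Q(Period 0) = 77.19×21 + 26835.29×12 + 3503.75×5 + 442.03×6 = 1620.99 + 322023.48 + 17518.75 + 2652.18 = 343815.4
P = 320638.24 / 343815.4 × 100 = 93.2588
Fisher = √(L × P) = √(93.0689 × 93.2588) = 93.1638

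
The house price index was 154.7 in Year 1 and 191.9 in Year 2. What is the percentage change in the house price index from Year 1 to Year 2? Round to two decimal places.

Change = (191.9 − 154.7) / 154.7 × 100
       = 37.2 / 154.7 × 100 = 24.0465%

24.05%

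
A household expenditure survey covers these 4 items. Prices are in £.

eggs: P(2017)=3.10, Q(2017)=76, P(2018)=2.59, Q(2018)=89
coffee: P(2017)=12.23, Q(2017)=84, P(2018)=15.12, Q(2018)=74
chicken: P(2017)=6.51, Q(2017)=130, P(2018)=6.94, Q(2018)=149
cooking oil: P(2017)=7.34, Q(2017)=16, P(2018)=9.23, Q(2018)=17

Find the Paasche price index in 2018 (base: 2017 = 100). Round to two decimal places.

Paasche price index uses current-period quantities as weights.
ΣP(2018)·Q(2018) = 2.59×89 + 15.12×74 + 6.94×149 + 9.23×17 = 230.51 + 1118.88 + 1034.06 + 156.91 = 2540.36
ΣP(2017)·Q(2018) = 3.10×89 + 12.23×74 + 6.51×149 + 7.34×17 = 275.9 + 905.02 + 969.99 + 124.78 = 2275.69
Index = 2540.36 / 2275.69 × 100 = 111.6303

111.63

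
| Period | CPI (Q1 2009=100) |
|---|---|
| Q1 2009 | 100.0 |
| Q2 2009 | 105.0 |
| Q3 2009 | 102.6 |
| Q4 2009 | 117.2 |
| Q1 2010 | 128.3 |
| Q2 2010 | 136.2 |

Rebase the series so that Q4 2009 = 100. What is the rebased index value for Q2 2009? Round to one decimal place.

89.6

Rebased(Q2 2009) = 105.0 / 117.2 × 100 = 89.5904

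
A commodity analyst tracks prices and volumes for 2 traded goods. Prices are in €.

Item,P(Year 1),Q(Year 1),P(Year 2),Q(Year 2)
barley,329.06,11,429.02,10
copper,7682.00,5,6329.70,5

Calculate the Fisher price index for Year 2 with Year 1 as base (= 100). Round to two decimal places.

Laspeyres component (base-period weights):
ΣP(Year 2)Q(Year 1) = 429.02×11 + 6329.70×5 = 4719.22 + 31648.5 = 36367.72
ΣP(Year 1)Q(Year 1) = 329.06×11 + 7682.00×5 = 3619.66 + 38410 = 42029.66
L = 36367.72 / 42029.66 × 100 = 86.5287
Paasche component (current-period weights):
ΣP(Year 2)Q(Year 2) = 429.02×10 + 6329.70×5 = 4290.2 + 31648.5 = 35938.7
ΣP(Year 1)Q(Year 2) = 329.06×10 + 7682.00×5 = 3290.6 + 38410 = 41700.6
P = 35938.7 / 41700.6 × 100 = 86.1827
Fisher = √(L × P) = √(86.5287 × 86.1827) = 86.3555

86.36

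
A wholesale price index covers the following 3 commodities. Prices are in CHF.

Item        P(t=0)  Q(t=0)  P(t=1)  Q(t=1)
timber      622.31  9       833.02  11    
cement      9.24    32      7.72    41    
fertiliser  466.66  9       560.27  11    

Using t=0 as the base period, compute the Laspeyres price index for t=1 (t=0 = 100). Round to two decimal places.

Laspeyres price index uses base-period quantities as weights.
ΣP(t=1)·Q(t=0) = 833.02×9 + 7.72×32 + 560.27×9 = 7497.18 + 247.04 + 5042.43 = 12786.65
ΣP(t=0)·Q(t=0) = 622.31×9 + 9.24×32 + 466.66×9 = 5600.79 + 295.68 + 4199.94 = 10096.41
Index = 12786.65 / 10096.41 × 100 = 126.6455

126.65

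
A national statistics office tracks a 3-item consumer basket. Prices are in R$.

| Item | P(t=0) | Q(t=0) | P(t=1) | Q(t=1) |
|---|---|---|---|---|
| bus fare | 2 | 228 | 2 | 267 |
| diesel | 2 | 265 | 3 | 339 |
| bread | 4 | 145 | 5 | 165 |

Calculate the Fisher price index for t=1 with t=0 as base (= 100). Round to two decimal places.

126.55

Laspeyres component (base-period weights):
ΣP(t=1)Q(t=0) = 2×228 + 3×265 + 5×145 = 456 + 795 + 725 = 1976
ΣP(t=0)Q(t=0) = 2×228 + 2×265 + 4×145 = 456 + 530 + 580 = 1566
L = 1976 / 1566 × 100 = 126.1814
Paasche component (current-period weights):
ΣP(t=1)Q(t=1) = 2×267 + 3×339 + 5×165 = 534 + 1017 + 825 = 2376
ΣP(t=0)Q(t=1) = 2×267 + 2×339 + 4×165 = 534 + 678 + 660 = 1872
P = 2376 / 1872 × 100 = 126.9231
Fisher = √(L × P) = √(126.1814 × 126.9231) = 126.5517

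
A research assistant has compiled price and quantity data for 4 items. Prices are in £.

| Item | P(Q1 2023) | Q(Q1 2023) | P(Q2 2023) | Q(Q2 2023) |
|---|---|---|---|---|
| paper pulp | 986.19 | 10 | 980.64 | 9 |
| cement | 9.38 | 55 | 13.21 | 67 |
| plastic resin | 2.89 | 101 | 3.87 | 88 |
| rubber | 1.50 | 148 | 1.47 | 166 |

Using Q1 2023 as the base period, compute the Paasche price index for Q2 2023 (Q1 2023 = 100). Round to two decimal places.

102.88

Paasche price index uses current-period quantities as weights.
ΣP(Q2 2023)·Q(Q2 2023) = 980.64×9 + 13.21×67 + 3.87×88 + 1.47×166 = 8825.76 + 885.07 + 340.56 + 244.02 = 10295.41
ΣP(Q1 2023)·Q(Q2 2023) = 986.19×9 + 9.38×67 + 2.89×88 + 1.50×166 = 8875.71 + 628.46 + 254.32 + 249 = 10007.49
Index = 10295.41 / 10007.49 × 100 = 102.8770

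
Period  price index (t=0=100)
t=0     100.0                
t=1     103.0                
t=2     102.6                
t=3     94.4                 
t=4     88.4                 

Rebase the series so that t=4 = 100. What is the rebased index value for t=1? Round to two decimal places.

116.52

Rebased(t=1) = 103.0 / 88.4 × 100 = 116.5158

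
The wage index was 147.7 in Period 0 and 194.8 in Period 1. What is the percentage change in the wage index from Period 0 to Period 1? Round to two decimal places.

Change = (194.8 − 147.7) / 147.7 × 100
       = 47.1 / 147.7 × 100 = 31.8890%

31.89%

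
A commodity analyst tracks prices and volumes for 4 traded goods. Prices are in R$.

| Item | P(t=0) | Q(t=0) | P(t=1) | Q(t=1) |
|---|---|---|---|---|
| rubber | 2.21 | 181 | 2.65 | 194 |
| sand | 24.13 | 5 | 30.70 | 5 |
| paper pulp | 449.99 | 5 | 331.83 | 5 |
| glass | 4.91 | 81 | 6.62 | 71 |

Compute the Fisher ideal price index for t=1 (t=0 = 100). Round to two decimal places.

89.06

Laspeyres component (base-period weights):
ΣP(t=1)Q(t=0) = 2.65×181 + 30.70×5 + 331.83×5 + 6.62×81 = 479.65 + 153.5 + 1659.15 + 536.22 = 2828.52
ΣP(t=0)Q(t=0) = 2.21×181 + 24.13×5 + 449.99×5 + 4.91×81 = 400.01 + 120.65 + 2249.95 + 397.71 = 3168.32
L = 2828.52 / 3168.32 × 100 = 89.2751
Paasche component (current-period weights):
ΣP(t=1)Q(t=1) = 2.65×194 + 30.70×5 + 331.83×5 + 6.62×71 = 514.1 + 153.5 + 1659.15 + 470.02 = 2796.77
ΣP(t=0)Q(t=1) = 2.21×194 + 24.13×5 + 449.99×5 + 4.91×71 = 428.74 + 120.65 + 2249.95 + 348.61 = 3147.95
P = 2796.77 / 3147.95 × 100 = 88.8442
Fisher = √(L × P) = √(89.2751 × 88.8442) = 89.0594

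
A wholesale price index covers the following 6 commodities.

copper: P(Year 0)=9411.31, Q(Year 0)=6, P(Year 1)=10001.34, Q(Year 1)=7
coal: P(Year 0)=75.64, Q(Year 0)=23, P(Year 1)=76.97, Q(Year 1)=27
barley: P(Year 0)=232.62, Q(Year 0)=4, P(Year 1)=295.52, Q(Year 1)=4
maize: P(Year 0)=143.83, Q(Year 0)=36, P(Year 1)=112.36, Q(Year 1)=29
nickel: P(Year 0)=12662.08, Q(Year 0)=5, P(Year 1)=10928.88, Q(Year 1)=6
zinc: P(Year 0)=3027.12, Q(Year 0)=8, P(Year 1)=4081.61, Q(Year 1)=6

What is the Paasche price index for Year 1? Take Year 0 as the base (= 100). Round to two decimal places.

99.66

Paasche price index uses current-period quantities as weights.
ΣP(Year 1)·Q(Year 1) = 10001.34×7 + 76.97×27 + 295.52×4 + 112.36×29 + 10928.88×6 + 4081.61×6 = 70009.38 + 2078.19 + 1182.08 + 3258.44 + 65573.28 + 24489.66 = 166591.03
ΣP(Year 0)·Q(Year 1) = 9411.31×7 + 75.64×27 + 232.62×4 + 143.83×29 + 12662.08×6 + 3027.12×6 = 65879.17 + 2042.28 + 930.48 + 4171.07 + 75972.48 + 18162.72 = 167158.2
Index = 166591.03 / 167158.2 × 100 = 99.6607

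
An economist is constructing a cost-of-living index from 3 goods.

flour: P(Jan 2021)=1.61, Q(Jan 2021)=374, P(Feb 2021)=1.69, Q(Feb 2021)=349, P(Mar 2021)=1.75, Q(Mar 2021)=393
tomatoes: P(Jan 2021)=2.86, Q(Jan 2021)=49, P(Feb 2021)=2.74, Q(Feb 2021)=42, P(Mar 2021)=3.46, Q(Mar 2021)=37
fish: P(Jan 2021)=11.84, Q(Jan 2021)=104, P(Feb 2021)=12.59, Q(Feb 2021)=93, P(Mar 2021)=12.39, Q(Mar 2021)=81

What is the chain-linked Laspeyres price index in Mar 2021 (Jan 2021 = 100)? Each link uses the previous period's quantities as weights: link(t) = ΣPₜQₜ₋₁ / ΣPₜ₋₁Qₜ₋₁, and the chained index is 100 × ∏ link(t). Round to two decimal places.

107.00

Link Jan 2021→Feb 2021:
ΣP(Feb 2021)Q(Jan 2021) = 1.69×374 + 2.74×49 + 12.59×104 = 632.06 + 134.26 + 1309.36 = 2075.68
ΣP(Jan 2021)Q(Jan 2021) = 1.61×374 + 2.86×49 + 11.84×104 = 602.14 + 140.14 + 1231.36 = 1973.64
link = 2075.68/1973.64 = 1.051701
Link Feb 2021→Mar 2021:
ΣP(Mar 2021)Q(Feb 2021) = 1.75×349 + 3.46×42 + 12.39×93 = 610.75 + 145.32 + 1152.27 = 1908.34
ΣP(Feb 2021)Q(Feb 2021) = 1.69×349 + 2.74×42 + 12.59×93 = 589.81 + 115.08 + 1170.87 = 1875.76
link = 1908.34/1875.76 = 1.017369
Chained index = 100 × 1.051701 × 1.017369 = 106.9968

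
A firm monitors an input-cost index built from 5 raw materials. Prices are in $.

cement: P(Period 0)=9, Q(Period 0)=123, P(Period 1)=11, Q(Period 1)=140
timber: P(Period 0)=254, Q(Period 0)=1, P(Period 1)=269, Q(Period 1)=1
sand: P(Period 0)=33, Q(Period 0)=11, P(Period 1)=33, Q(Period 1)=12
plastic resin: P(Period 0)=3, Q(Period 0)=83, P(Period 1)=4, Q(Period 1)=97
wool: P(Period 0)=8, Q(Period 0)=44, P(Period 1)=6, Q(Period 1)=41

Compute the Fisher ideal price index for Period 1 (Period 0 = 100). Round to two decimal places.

111.63

Laspeyres component (base-period weights):
ΣP(Period 1)Q(Period 0) = 11×123 + 269×1 + 33×11 + 4×83 + 6×44 = 1353 + 269 + 363 + 332 + 264 = 2581
ΣP(Period 0)Q(Period 0) = 9×123 + 254×1 + 33×11 + 3×83 + 8×44 = 1107 + 254 + 363 + 249 + 352 = 2325
L = 2581 / 2325 × 100 = 111.0108
Paasche component (current-period weights):
ΣP(Period 1)Q(Period 1) = 11×140 + 269×1 + 33×12 + 4×97 + 6×41 = 1540 + 269 + 396 + 388 + 246 = 2839
ΣP(Period 0)Q(Period 1) = 9×140 + 254×1 + 33×12 + 3×97 + 8×41 = 1260 + 254 + 396 + 291 + 328 = 2529
P = 2839 / 2529 × 100 = 112.2578
Fisher = √(L × P) = √(111.0108 × 112.2578) = 111.6325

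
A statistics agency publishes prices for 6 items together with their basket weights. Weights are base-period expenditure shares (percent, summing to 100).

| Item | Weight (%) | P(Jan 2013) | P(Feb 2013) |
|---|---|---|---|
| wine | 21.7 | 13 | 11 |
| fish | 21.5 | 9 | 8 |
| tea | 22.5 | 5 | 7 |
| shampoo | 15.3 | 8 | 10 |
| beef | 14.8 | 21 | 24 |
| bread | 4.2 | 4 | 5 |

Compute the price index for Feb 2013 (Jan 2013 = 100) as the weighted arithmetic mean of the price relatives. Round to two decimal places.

wine: 21.7 × (11/13) = 21.7 × 0.846154 = 18.3615
fish: 21.5 × (8/9) = 21.5 × 0.888889 = 19.1111
tea: 22.5 × (7/5) = 22.5 × 1.400000 = 31.5000
shampoo: 15.3 × (10/8) = 15.3 × 1.250000 = 19.1250
beef: 14.8 × (24/21) = 14.8 × 1.142857 = 16.9143
bread: 4.2 × (5/4) = 4.2 × 1.250000 = 5.2500
Index = Σ wᵢ·(p₁ᵢ/p₀ᵢ) = 18.3615 + 19.1111 + 31.5000 + 19.1250 + 16.9143 + 5.2500 = 110.2619

110.26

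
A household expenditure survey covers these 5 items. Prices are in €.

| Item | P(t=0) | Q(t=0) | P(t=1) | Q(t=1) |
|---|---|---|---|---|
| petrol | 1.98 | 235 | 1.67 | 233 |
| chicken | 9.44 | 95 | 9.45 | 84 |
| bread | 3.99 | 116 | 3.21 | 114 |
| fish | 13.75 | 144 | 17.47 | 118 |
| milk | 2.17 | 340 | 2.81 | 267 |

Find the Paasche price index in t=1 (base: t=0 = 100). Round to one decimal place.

Paasche price index uses current-period quantities as weights.
ΣP(t=1)·Q(t=1) = 1.67×233 + 9.45×84 + 3.21×114 + 17.47×118 + 2.81×267 = 389.11 + 793.8 + 365.94 + 2061.46 + 750.27 = 4360.58
ΣP(t=0)·Q(t=1) = 1.98×233 + 9.44×84 + 3.99×114 + 13.75×118 + 2.17×267 = 461.34 + 792.96 + 454.86 + 1622.5 + 579.39 = 3911.05
Index = 4360.58 / 3911.05 × 100 = 111.4938

111.5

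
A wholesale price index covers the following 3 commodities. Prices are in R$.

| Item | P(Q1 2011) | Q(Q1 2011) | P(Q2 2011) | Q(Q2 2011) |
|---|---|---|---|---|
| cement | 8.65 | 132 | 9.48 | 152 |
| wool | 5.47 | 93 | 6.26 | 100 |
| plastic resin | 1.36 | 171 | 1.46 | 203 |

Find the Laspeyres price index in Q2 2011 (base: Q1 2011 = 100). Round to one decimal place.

110.6

Laspeyres price index uses base-period quantities as weights.
ΣP(Q2 2011)·Q(Q1 2011) = 9.48×132 + 6.26×93 + 1.46×171 = 1251.36 + 582.18 + 249.66 = 2083.2
ΣP(Q1 2011)·Q(Q1 2011) = 8.65×132 + 5.47×93 + 1.36×171 = 1141.8 + 508.71 + 232.56 = 1883.07
Index = 2083.2 / 1883.07 × 100 = 110.6279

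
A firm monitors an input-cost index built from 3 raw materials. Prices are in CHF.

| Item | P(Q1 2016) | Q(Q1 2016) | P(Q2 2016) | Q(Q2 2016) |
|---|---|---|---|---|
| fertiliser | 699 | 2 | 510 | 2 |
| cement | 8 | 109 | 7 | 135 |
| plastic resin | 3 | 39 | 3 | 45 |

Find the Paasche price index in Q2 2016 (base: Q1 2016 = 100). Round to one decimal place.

80.4

Paasche price index uses current-period quantities as weights.
ΣP(Q2 2016)·Q(Q2 2016) = 510×2 + 7×135 + 3×45 = 1020 + 945 + 135 = 2100
ΣP(Q1 2016)·Q(Q2 2016) = 699×2 + 8×135 + 3×45 = 1398 + 1080 + 135 = 2613
Index = 2100 / 2613 × 100 = 80.3674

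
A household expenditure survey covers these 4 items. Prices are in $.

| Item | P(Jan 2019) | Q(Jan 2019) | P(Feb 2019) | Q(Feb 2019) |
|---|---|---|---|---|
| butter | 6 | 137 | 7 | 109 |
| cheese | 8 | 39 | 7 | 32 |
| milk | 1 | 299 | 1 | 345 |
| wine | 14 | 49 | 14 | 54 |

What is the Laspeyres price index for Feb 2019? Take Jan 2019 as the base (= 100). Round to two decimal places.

104.62

Laspeyres price index uses base-period quantities as weights.
ΣP(Feb 2019)·Q(Jan 2019) = 7×137 + 7×39 + 1×299 + 14×49 = 959 + 273 + 299 + 686 = 2217
ΣP(Jan 2019)·Q(Jan 2019) = 6×137 + 8×39 + 1×299 + 14×49 = 822 + 312 + 299 + 686 = 2119
Index = 2217 / 2119 × 100 = 104.6248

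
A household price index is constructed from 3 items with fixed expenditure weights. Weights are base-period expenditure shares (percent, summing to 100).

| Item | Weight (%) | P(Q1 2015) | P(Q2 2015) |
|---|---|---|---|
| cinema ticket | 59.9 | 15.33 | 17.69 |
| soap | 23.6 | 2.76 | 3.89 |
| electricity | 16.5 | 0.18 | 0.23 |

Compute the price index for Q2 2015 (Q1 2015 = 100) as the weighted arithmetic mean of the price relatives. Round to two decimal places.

cinema ticket: 59.9 × (17.69/15.33) = 59.9 × 1.153947 = 69.1214
soap: 23.6 × (3.89/2.76) = 23.6 × 1.409420 = 33.2623
electricity: 16.5 × (0.23/0.18) = 16.5 × 1.277778 = 21.0833
Index = Σ wᵢ·(p₁ᵢ/p₀ᵢ) = 69.1214 + 33.2623 + 21.0833 = 123.4670

123.47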